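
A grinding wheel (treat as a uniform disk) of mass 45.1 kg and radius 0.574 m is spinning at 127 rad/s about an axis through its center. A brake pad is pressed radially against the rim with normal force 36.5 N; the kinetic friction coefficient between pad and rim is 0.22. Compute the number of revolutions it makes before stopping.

I = ½MR² = (1/2)(45.1)(0.574)² = 7.430 kg·m².
Friction force f = μN = (0.22)(36.5) = 8.030 N at the rim; torque magnitude τ = fR = 4.609 N·m, opposing ω.
|α| = τ/I = 4.609/7.430 = 0.6204 rad/s² (deceleration).
ω² = ω₀² − 2|α|θ with ω = 0 ⇒ θ = ω₀²/(2|α|) = 13000 rad = 2069 rev.

≈ 2070 revolutions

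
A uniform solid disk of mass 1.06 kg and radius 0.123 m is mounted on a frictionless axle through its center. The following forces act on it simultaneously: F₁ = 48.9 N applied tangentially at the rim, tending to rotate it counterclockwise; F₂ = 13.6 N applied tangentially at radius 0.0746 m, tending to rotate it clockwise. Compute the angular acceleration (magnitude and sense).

α ≈ 624 rad/s², counterclockwise

I = ½MR² = (1/2)(1.06)(0.123)² = 0.008018 kg·m².
Taking counterclockwise as positive: τ₁ = +(48.9)(0.123) = +6.015 N·m; τ₂ = −(13.6)(0.0746) = −1.015 N·m.
Net torque τ = 5.000 N·m.
α = τ/I = 5.000/0.008018 = 623.6 rad/s².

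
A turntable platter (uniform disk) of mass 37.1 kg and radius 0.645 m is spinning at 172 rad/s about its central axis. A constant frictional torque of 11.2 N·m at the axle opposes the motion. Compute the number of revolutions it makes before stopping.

I = ½MR² = (1/2)(37.1)(0.645)² = 7.717 kg·m².
The net torque has magnitude 11.2 N·m, opposing ω.
|α| = τ/I = 11.20/7.717 = 1.451 rad/s² (deceleration).
ω² = ω₀² − 2|α|θ with ω = 0 ⇒ θ = ω₀²/(2|α|) = 10190 rad = 1622 rev.

≈ 1620 revolutions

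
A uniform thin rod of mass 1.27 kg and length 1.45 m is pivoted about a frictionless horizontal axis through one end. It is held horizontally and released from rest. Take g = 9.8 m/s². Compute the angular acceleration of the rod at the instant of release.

About the pivot, I = (1/3)ML² = (1/3)(1.27)(1.45)² = 0.8901 kg·m².
The weight acts at the center, a distance L/2 = 0.7250 m from the pivot; τ = Mg(L/2) = 9.023 N·m.
α = τ/I = 9.023/0.8901 = 10.14 rad/s².
(Equivalently α = (3g/(2L)) = 10.14 rad/s².)

α ≈ 10.1 rad/s²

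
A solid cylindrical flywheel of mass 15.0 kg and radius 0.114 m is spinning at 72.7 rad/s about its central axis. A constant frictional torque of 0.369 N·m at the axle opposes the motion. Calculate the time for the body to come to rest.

I = ½MR² = (1/2)(15.0)(0.114)² = 0.09747 kg·m².
The net torque has magnitude 0.369 N·m, opposing ω.
|α| = τ/I = 0.3690/0.09747 = 3.786 rad/s² (deceleration).
0 = ω₀ − |α|t ⇒ t = ω₀/|α| = 72.7/3.786 = 19.20 s.

t ≈ 19.2 s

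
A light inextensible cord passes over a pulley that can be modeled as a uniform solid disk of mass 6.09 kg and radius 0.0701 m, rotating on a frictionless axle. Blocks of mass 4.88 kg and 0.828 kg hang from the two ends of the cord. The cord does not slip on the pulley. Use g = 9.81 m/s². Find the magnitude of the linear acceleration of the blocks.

I = ½MR² = (1/2)(6.09)(0.0701)² = 0.01496 kg·m².
Heavier block: m₁g − T₁ = m₁a. Lighter block: T₂ − m₂g = m₂a.
Pulley: (T₁ − T₂)R = Iα = I(a/R), so T₁ − T₂ = (I/R²)a = (1/2)M_p a = 3.045·a.
Adding the three: (m₁ − m₂)g = (m₁ + m₂ + 3.045)a, so a = (4.88 − 0.828)(9.81)/(4.88 + 0.828 + 3.045) = 4.541 m/s².

a ≈ 4.54 m/s²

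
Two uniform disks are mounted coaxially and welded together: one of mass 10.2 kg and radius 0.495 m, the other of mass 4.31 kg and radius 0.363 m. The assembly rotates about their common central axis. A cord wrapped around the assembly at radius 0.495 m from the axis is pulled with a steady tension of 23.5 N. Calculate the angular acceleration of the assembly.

I = ½M₁R₁² + ½M₂R₂² = ½(10.2)(0.495)² + ½(4.31)(0.363)² = 1.534 kg·m².
τ = F r = (23.5)(0.495) = 11.63 N·m.
α = τ/I = 11.63/1.534 = 7.585 rad/s².

α ≈ 7.59 rad/s²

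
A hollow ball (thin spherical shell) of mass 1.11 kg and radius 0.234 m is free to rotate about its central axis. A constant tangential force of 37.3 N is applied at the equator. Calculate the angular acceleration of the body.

I = (2/3)MR² = (2/3)(1.11)(0.234)² = 0.04052 kg·m².
τ = F R = (37.3)(0.234) = 8.728 N·m.
From τ = Iα: α = 8.728/0.04052 = 215.4 rad/s².

α ≈ 215 rad/s²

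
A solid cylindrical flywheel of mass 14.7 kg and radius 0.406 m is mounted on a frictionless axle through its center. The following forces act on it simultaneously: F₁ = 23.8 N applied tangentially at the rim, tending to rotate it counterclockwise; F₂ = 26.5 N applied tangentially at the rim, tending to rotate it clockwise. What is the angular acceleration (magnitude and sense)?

I = ½MR² = (1/2)(14.7)(0.406)² = 1.212 kg·m².
Taking counterclockwise as positive: τ₁ = +(23.8)(0.406) = +9.663 N·m; τ₂ = −(26.5)(0.406) = −10.76 N·m.
Net torque τ = -1.096 N·m.
α = τ/I = -1.096/1.212 = -0.9048 rad/s².

α ≈ 0.905 rad/s², clockwise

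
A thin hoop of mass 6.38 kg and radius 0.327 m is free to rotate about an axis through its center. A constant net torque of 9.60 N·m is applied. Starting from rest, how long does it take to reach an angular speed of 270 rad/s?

I = MR² = (6.38)(0.327)² = 0.6822 kg·m².
α = τ/I = 9.60/0.6822 = 14.07 rad/s².
ω = αt ⇒ t = ω/α = 270/14.07 = 19.19 s.

t ≈ 19.2 s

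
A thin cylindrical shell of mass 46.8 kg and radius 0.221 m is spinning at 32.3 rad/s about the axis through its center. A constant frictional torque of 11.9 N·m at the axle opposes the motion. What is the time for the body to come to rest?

t ≈ 6.20 s

I = MR² = (46.8)(0.221)² = 2.286 kg·m².
The net torque has magnitude 11.9 N·m, opposing ω.
|α| = τ/I = 11.90/2.286 = 5.206 rad/s² (deceleration).
0 = ω₀ − |α|t ⇒ t = ω₀/|α| = 32.3/5.206 = 6.204 s.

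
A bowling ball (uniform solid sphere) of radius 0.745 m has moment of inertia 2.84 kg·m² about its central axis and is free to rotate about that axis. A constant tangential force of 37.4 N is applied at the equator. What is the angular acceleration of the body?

α ≈ 9.81 rad/s²

τ = F R = (37.4)(0.745) = 27.86 N·m.
Newton's second law for rotation, τ = Iα, gives α = τ/I = 27.86/2.840 = 9.811 rad/s².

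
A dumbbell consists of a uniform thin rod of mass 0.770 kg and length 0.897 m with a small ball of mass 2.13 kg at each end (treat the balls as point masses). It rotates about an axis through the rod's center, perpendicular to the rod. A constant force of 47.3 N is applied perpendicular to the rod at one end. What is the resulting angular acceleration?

I_rod = (1/12)ML² = (1/12)(0.770)(0.897)² = 0.05163 kg·m².
I_balls = 2·m·(L/2)² = 2(2.13)(0.4485)² = 0.8569 kg·m².
Total I = 0.9085 kg·m².
τ = F·(L/2) = (47.3)(0.449) = 21.21 N·m.
α = τ/I = 21.21/0.9085 = 23.35 rad/s².

α ≈ 23.3 rad/s²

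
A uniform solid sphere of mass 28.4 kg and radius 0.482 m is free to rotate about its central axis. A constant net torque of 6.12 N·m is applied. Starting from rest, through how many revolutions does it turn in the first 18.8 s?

I = (2/5)MR² = (2/5)(28.4)(0.482)² = 2.639 kg·m².
α = τ/I = 6.12/2.639 = 2.319 rad/s².
θ = ½αt² = ½(2.319)(18.8)² = 409.8 rad.
Revolutions = θ/(2π) = 65.22.

≈ 65.2 revolutions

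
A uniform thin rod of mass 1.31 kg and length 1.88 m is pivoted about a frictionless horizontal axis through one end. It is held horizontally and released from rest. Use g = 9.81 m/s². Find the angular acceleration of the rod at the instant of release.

About the pivot, I = (1/3)ML² = (1/3)(1.31)(1.88)² = 1.543 kg·m².
The weight acts at the center, a distance L/2 = 0.9400 m from the pivot; τ = Mg(L/2) = 12.08 N·m.
α = τ/I = 12.08/1.543 = 7.827 rad/s².

α ≈ 7.83 rad/s²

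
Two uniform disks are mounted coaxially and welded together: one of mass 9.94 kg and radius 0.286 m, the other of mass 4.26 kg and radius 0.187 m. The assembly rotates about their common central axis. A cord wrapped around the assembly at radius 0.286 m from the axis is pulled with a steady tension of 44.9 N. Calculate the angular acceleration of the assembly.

α ≈ 26.7 rad/s²

I = ½M₁R₁² + ½M₂R₂² = ½(9.94)(0.286)² + ½(4.26)(0.187)² = 0.4810 kg·m².
τ = F r = (44.9)(0.286) = 12.84 N·m.
α = τ/I = 12.84/0.4810 = 26.70 rad/s².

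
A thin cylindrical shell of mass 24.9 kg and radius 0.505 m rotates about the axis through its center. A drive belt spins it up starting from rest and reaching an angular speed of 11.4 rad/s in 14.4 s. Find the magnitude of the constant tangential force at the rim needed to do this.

I = MR² = (24.9)(0.505)² = 6.350 kg·m².
α = Δω/Δt = (11.4 − 0)/14.4 = 0.7917 rad/s².
The required torque is τ = Iα = (6.350)(0.7917) = 5.027 N·m.
A tangential force at the rim gives τ = FR, so F = τ/R = 5.027/0.505 = 9.955 N.

F ≈ 9.95 N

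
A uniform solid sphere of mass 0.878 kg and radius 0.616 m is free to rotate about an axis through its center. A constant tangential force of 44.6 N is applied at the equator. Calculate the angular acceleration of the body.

α ≈ 206 rad/s²

I = (2/5)MR² = (2/5)(0.878)(0.616)² = 0.1333 kg·m².
τ = F R = (44.6)(0.616) = 27.47 N·m.
From τ = Iα: α = 27.47/0.1333 = 206.2 rad/s².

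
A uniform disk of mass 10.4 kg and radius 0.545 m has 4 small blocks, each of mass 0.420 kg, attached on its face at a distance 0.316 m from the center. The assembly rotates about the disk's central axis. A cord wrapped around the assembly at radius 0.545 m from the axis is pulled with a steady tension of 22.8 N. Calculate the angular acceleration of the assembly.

I_disk = ½MR² = ½(10.4)(0.545)² = 1.545 kg·m².
I_blocks = 4·m·r² = 4(0.420)(0.316)² = 0.1678 kg·m².
Total I = 1.712 kg·m².
τ = F r = (22.8)(0.545) = 12.43 N·m.
α = τ/I = 12.43/1.712 = 7.257 rad/s².

α ≈ 7.26 rad/s²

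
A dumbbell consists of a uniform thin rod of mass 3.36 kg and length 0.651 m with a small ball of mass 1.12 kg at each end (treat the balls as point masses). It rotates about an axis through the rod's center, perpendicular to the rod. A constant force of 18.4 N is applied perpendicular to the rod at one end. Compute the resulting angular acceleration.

I_rod = (1/12)ML² = (1/12)(3.36)(0.651)² = 0.1187 kg·m².
I_balls = 2·m·(L/2)² = 2(1.12)(0.3255)² = 0.2373 kg·m².
Total I = 0.3560 kg·m².
τ = F·(L/2) = (18.4)(0.326) = 5.989 N·m.
α = τ/I = 5.989/0.3560 = 16.82 rad/s².

α ≈ 16.8 rad/s²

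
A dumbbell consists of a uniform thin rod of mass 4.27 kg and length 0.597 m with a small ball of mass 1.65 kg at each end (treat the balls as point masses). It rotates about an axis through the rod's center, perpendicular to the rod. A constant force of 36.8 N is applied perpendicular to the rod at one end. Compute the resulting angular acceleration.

α ≈ 26.1 rad/s²

I_rod = (1/12)ML² = (1/12)(4.27)(0.597)² = 0.1268 kg·m².
I_balls = 2·m·(L/2)² = 2(1.65)(0.2985)² = 0.2940 kg·m².
Total I = 0.4209 kg·m².
τ = F·(L/2) = (36.8)(0.298) = 10.98 N·m.
α = τ/I = 10.98/0.4209 = 26.10 rad/s².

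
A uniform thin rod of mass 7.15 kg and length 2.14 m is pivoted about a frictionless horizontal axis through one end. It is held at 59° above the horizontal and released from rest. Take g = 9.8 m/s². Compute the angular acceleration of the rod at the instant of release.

α ≈ 3.54 rad/s²

About the pivot, I = (1/3)ML² = (1/3)(7.15)(2.14)² = 10.91 kg·m².
The weight acts at the center, a distance L/2 = 1.070 m from the pivot; τ = Mg(L/2) cos 59° = 38.61 N·m.
α = τ/I = 38.61/10.91 = 3.538 rad/s².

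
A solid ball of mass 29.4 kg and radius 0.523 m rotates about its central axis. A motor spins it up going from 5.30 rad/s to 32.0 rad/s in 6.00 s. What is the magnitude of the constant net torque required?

I = (2/5)MR² = (2/5)(29.4)(0.523)² = 3.217 kg·m².
α = Δω/Δt = (32.0 − 5.30)/6.00 = 4.450 rad/s².
τ = Iα = (3.217)(4.450) = 14.31 N·m.

τ ≈ 14.3 N·m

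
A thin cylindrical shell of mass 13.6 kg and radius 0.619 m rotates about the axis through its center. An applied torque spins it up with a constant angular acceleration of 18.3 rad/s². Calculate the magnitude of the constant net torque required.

I = MR² = (13.6)(0.619)² = 5.211 kg·m².
τ = Iα = (5.211)(18.30) = 95.36 N·m.

τ ≈ 95.4 N·m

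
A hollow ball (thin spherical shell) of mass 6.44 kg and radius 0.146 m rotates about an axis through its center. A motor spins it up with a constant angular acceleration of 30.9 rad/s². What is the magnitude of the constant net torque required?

I = (2/3)MR² = (2/3)(6.44)(0.146)² = 0.09152 kg·m².
τ = Iα = (0.09152)(30.90) = 2.828 N·m.

τ ≈ 2.83 N·m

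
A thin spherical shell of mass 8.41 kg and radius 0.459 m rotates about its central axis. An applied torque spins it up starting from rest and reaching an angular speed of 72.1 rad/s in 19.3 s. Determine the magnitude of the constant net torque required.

I = (2/3)MR² = (2/3)(8.41)(0.459)² = 1.181 kg·m².
α = Δω/Δt = (72.1 − 0)/19.3 = 3.736 rad/s².
τ = Iα = (1.181)(3.736) = 4.413 N·m.

τ ≈ 4.41 N·m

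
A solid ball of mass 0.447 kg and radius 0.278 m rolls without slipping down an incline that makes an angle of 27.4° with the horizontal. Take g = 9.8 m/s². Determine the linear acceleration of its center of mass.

Translation along the incline: Mg sinθ − f = Ma.
Rotation about the center: fR = Iα with I = (2/5)MR². No-slip gives a = αR, so f = (I/R²)a = (2/5)M a.
Substituting: Mg sinθ = (1 + 0.4000)Ma, so a = g sinθ/(1 + 0.4000) = (9.8) sin 27.4° / 1.400 = 3.221 m/s².

a ≈ 3.22 m/s²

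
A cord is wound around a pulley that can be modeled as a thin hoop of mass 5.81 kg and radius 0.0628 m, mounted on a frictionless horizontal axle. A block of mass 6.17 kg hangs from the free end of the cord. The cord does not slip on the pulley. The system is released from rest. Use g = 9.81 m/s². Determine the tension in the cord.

T ≈ 29.4 N

I = MR² = (5.81)(0.0628)² = 0.02291 kg·m².
Block: mg − T = ma. Pulley: TR = Iα. No-slip: a = αR, so T = (I/R²)a = 5.810·a.
Then mg = (m + 5.810)a, so a = (6.17)(9.81)/(6.17 + 5.810) = 5.052 m/s².
T = 5.810·a = 29.35 N.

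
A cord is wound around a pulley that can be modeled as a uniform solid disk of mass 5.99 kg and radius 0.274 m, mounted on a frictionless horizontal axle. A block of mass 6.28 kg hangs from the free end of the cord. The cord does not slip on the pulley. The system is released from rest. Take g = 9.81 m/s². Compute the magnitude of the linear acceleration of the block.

a ≈ 6.64 m/s²

I = ½MR² = (1/2)(5.99)(0.274)² = 0.2249 kg·m².
Block: mg − T = ma. Pulley: TR = Iα. No-slip: a = αR, so T = (I/R²)a = 2.995·a.
Then mg = (m + 2.995)a, so a = (6.28)(9.81)/(6.28 + 2.995) = 6.642 m/s².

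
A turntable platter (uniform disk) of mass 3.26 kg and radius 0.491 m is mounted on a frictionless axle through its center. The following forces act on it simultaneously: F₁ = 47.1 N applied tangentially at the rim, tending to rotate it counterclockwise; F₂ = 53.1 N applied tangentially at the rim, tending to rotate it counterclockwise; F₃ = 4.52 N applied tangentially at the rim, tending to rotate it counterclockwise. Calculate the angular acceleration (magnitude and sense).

I = ½MR² = (1/2)(3.26)(0.491)² = 0.3930 kg·m².
Taking counterclockwise as positive: τ₁ = +(47.1)(0.491) = +23.13 N·m; τ₂ = +(53.1)(0.491) = +26.07 N·m; τ₃ = +(4.52)(0.491) = +2.219 N·m.
Net torque τ = 51.42 N·m.
α = τ/I = 51.42/0.3930 = 130.8 rad/s².

α ≈ 131 rad/s², counterclockwise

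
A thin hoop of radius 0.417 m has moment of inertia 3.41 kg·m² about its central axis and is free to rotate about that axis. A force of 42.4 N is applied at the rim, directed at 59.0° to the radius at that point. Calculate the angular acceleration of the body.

Only the tangential component produces torque: τ = F R sinθ = (42.4)(0.417) sin 59.0° = 15.16 N·m.
From τ = Iα: α = 15.16/3.410 = 4.444 rad/s².

α ≈ 4.44 rad/s²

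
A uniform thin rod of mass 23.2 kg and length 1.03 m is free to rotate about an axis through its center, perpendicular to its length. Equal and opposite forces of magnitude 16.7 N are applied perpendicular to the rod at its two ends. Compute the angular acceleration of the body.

α ≈ 8.39 rad/s²

I = (1/12)ML² = (1/12)(23.2)(1.03)² = 2.051 kg·m².
The couple gives τ = F·(L/2) + F·(L/2) = F L = (16.7)(1.03) = 17.20 N·m.
Newton's second law for rotation, τ = Iα, gives α = τ/I = 17.20/2.051 = 8.386 rad/s².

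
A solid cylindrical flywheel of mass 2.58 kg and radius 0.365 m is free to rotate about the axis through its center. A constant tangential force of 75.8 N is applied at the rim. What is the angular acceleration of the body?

I = ½MR² = (1/2)(2.58)(0.365)² = 0.1719 kg·m².
τ = F R = (75.8)(0.365) = 27.67 N·m.
From τ = Iα: α = 27.67/0.1719 = 161.0 rad/s².

α ≈ 161 rad/s²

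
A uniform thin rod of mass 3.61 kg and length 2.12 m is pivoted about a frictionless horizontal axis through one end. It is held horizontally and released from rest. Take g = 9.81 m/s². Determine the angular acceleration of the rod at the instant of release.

About the pivot, I = (1/3)ML² = (1/3)(3.61)(2.12)² = 5.408 kg·m².
The weight acts at the center, a distance L/2 = 1.060 m from the pivot; τ = Mg(L/2) = 37.54 N·m.
α = τ/I = 37.54/5.408 = 6.941 rad/s².

α ≈ 6.94 rad/s²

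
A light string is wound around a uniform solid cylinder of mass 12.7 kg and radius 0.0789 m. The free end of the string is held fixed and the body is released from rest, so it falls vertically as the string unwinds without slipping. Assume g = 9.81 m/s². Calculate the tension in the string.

Translation: Mg − T = Ma. Rotation about the center: TR = Iα with I = ½MR².
With a = αR: T = (I/R²)a = (1/2)M a, so Mg = (1 + 0.5000)Ma.
a = g/(1 + 0.5000) = 9.81/1.500 = 6.540 m/s².
T = 0.5000·M·a = (0.5000)(12.7)(6.540) = 41.53 N.

T ≈ 41.5 N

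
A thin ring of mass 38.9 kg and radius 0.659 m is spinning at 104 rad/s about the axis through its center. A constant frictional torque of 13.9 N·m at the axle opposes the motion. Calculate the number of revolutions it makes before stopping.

I = MR² = (38.9)(0.659)² = 16.89 kg·m².
The net torque has magnitude 13.9 N·m, opposing ω.
|α| = τ/I = 13.90/16.89 = 0.8228 rad/s² (deceleration).
ω² = ω₀² − 2|α|θ with ω = 0 ⇒ θ = ω₀²/(2|α|) = 6573 rad = 1046 rev.

≈ 1050 revolutions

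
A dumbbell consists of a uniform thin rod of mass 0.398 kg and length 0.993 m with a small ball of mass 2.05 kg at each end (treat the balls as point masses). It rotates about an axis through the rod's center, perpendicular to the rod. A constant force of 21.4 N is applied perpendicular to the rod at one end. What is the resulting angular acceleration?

α ≈ 10.2 rad/s²

I_rod = (1/12)ML² = (1/12)(0.398)(0.993)² = 0.03270 kg·m².
I_balls = 2·m·(L/2)² = 2(2.05)(0.4965)² = 1.011 kg·m².
Total I = 1.043 kg·m².
τ = F·(L/2) = (21.4)(0.496) = 10.63 N·m.
α = τ/I = 10.63/1.043 = 10.18 rad/s².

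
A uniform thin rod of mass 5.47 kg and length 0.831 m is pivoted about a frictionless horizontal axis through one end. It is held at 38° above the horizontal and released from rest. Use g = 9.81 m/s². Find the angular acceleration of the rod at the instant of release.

About the pivot, I = (1/3)ML² = (1/3)(5.47)(0.831)² = 1.259 kg·m².
The weight acts at the center, a distance L/2 = 0.4155 m from the pivot; τ = Mg(L/2) cos 38° = 17.57 N·m.
α = τ/I = 17.57/1.259 = 13.95 rad/s².

α ≈ 14.0 rad/s²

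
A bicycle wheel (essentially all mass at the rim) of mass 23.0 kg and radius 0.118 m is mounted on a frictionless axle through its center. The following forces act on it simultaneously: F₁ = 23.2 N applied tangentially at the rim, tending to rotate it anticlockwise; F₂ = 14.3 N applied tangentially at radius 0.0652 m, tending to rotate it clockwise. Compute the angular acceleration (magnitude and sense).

I = MR² = (23.0)(0.118)² = 0.3203 kg·m².
Taking anticlockwise as positive: τ₁ = +(23.2)(0.118) = +2.738 N·m; τ₂ = −(14.3)(0.0652) = −0.9324 N·m.
Net torque τ = 1.805 N·m.
α = τ/I = 1.805/0.3203 = 5.637 rad/s².

α ≈ 5.64 rad/s², anticlockwise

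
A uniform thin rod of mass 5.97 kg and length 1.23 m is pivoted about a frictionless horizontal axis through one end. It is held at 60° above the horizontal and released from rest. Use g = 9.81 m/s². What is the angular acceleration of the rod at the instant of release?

About the pivot, I = (1/3)ML² = (1/3)(5.97)(1.23)² = 3.011 kg·m².
The weight acts at the center, a distance L/2 = 0.6150 m from the pivot; τ = Mg(L/2) cos 60° = 18.01 N·m.
α = τ/I = 18.01/3.011 = 5.982 rad/s².

α ≈ 5.98 rad/s²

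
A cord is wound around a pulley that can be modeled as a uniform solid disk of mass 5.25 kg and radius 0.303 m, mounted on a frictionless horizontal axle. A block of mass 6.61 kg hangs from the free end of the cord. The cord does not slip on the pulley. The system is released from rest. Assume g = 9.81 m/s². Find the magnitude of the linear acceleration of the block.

a ≈ 7.02 m/s²

I = ½MR² = (1/2)(5.25)(0.303)² = 0.2410 kg·m².
Block: mg − T = ma. Pulley: TR = Iα. No-slip: a = αR, so T = (I/R²)a = 2.625·a.
Then mg = (m + 2.625)a, so a = (6.61)(9.81)/(6.61 + 2.625) = 7.022 m/s².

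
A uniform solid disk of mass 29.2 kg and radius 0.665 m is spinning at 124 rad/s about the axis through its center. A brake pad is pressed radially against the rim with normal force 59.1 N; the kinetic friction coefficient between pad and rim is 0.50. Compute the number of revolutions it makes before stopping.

I = ½MR² = (1/2)(29.2)(0.665)² = 6.456 kg·m².
Friction force f = μN = (0.50)(59.1) = 29.55 N at the rim; torque magnitude τ = fR = 19.65 N·m, opposing ω.
|α| = τ/I = 19.65/6.456 = 3.044 rad/s² (deceleration).
ω² = ω₀² − 2|α|θ with ω = 0 ⇒ θ = ω₀²/(2|α|) = 2526 rad = 402.0 rev.

≈ 402 revolutions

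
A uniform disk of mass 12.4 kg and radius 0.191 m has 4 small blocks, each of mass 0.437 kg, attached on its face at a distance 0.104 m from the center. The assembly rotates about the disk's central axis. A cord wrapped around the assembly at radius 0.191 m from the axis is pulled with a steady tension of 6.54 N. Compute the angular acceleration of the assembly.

α ≈ 5.10 rad/s²

I_disk = ½MR² = ½(12.4)(0.191)² = 0.2262 kg·m².
I_blocks = 4·m·r² = 4(0.437)(0.104)² = 0.01891 kg·m².
Total I = 0.2451 kg·m².
τ = F r = (6.54)(0.191) = 1.249 N·m.
α = τ/I = 1.249/0.2451 = 5.097 rad/s².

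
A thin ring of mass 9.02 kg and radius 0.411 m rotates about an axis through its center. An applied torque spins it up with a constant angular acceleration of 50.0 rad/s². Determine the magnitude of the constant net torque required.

τ ≈ 76.2 N·m

I = MR² = (9.02)(0.411)² = 1.524 kg·m².
τ = Iα = (1.524)(50.00) = 76.18 N·m.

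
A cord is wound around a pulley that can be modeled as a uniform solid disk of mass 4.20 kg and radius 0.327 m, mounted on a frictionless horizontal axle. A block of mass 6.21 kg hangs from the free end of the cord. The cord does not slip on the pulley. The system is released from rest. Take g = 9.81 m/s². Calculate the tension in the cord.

T ≈ 15.4 N

I = ½MR² = (1/2)(4.20)(0.327)² = 0.2246 kg·m².
Block: mg − T = ma. Pulley: TR = Iα. No-slip: a = αR, so T = (I/R²)a = 2.100·a.
Then mg = (m + 2.100)a, so a = (6.21)(9.81)/(6.21 + 2.100) = 7.331 m/s².
T = 2.100·a = 15.39 N.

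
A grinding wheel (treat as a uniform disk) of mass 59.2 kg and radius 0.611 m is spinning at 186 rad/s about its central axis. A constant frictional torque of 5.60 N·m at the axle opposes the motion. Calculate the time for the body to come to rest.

I = ½MR² = (1/2)(59.2)(0.611)² = 11.05 kg·m².
The net torque has magnitude 5.60 N·m, opposing ω.
|α| = τ/I = 5.600/11.05 = 0.5068 rad/s² (deceleration).
0 = ω₀ − |α|t ⇒ t = ω₀/|α| = 186/0.5068 = 367.0 s.

t ≈ 367 s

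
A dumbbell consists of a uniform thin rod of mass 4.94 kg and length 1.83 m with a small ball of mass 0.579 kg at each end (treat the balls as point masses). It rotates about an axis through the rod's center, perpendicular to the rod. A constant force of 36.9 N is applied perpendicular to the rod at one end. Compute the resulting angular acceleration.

I_rod = (1/12)ML² = (1/12)(4.94)(1.83)² = 1.379 kg·m².
I_balls = 2·m·(L/2)² = 2(0.579)(0.9150)² = 0.9695 kg·m².
Total I = 2.348 kg·m².
τ = F·(L/2) = (36.9)(0.915) = 33.76 N·m.
α = τ/I = 33.76/2.348 = 14.38 rad/s².

α ≈ 14.4 rad/s²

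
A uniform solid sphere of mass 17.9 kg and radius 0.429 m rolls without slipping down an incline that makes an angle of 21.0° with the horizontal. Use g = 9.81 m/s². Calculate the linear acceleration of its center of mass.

Translation along the incline: Mg sinθ − f = Ma.
Rotation about the center: fR = Iα with I = (2/5)MR². No-slip gives a = αR, so f = (I/R²)a = (2/5)M a.
Substituting: Mg sinθ = (1 + 0.4000)Ma, so a = g sinθ/(1 + 0.4000) = (9.81) sin 21.0° / 1.400 = 2.511 m/s².

a ≈ 2.51 m/s²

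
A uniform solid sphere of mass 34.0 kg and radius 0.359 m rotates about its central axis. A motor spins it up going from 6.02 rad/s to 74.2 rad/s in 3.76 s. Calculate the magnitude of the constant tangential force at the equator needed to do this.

F ≈ 88.5 N

I = (2/5)MR² = (2/5)(34.0)(0.359)² = 1.753 kg·m².
α = Δω/Δt = (74.2 − 6.02)/3.76 = 18.13 rad/s².
The required torque is τ = Iα = (1.753)(18.13) = 31.78 N·m.
A tangential force at the equator gives τ = FR, so F = τ/R = 31.78/0.359 = 88.53 N.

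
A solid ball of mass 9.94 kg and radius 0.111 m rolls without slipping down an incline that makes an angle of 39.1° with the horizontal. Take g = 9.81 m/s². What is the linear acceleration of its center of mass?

Translation along the incline: Mg sinθ − f = Ma.
Rotation about the center: fR = Iα with I = (2/5)MR². No-slip gives a = αR, so f = (I/R²)a = (2/5)M a.
Substituting: Mg sinθ = (1 + 0.4000)Ma, so a = g sinθ/(1 + 0.4000) = (9.81) sin 39.1° / 1.400 = 4.419 m/s².

a ≈ 4.42 m/s²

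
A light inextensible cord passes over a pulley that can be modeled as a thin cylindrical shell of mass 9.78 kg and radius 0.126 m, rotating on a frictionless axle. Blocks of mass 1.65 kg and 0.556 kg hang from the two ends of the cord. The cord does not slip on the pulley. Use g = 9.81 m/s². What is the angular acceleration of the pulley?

I = MR² = (9.78)(0.126)² = 0.1553 kg·m².
Heavier block: m₁g − T₁ = m₁a. Lighter block: T₂ − m₂g = m₂a.
Pulley: (T₁ − T₂)R = Iα = I(a/R), so T₁ − T₂ = (I/R²)a = 1·M_p a = 9.780·a.
Adding the three: (m₁ − m₂)g = (m₁ + m₂ + 9.780)a, so a = (1.65 − 0.556)(9.81)/(1.65 + 0.556 + 9.780) = 0.8954 m/s².
α = a/R = 0.8954/0.126 = 7.106 rad/s².

α ≈ 7.11 rad/s²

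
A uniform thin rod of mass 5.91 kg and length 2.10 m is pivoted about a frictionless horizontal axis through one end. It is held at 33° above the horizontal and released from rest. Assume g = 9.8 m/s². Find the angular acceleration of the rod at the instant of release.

α ≈ 5.87 rad/s²

About the pivot, I = (1/3)ML² = (1/3)(5.91)(2.10)² = 8.688 kg·m².
The weight acts at the center, a distance L/2 = 1.050 m from the pivot; τ = Mg(L/2) cos 33° = 51.00 N·m.
α = τ/I = 51.00/8.688 = 5.871 rad/s².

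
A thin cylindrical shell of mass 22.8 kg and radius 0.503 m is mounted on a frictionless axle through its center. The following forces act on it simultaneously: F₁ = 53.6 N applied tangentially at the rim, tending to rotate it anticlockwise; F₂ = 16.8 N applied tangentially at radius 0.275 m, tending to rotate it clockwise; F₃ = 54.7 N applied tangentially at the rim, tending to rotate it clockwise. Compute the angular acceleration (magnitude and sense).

α ≈ 0.897 rad/s², clockwise

I = MR² = (22.8)(0.503)² = 5.769 kg·m².
Taking anticlockwise as positive: τ₁ = +(53.6)(0.503) = +26.96 N·m; τ₂ = −(16.8)(0.275) = −4.620 N·m; τ₃ = −(54.7)(0.503) = −27.51 N·m.
Net torque τ = -5.173 N·m.
α = τ/I = -5.173/5.769 = -0.8968 rad/s².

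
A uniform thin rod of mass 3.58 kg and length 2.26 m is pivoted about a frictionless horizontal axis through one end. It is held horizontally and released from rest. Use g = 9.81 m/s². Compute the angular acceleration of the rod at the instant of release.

α ≈ 6.51 rad/s²

About the pivot, I = (1/3)ML² = (1/3)(3.58)(2.26)² = 6.095 kg·m².
The weight acts at the center, a distance L/2 = 1.130 m from the pivot; τ = Mg(L/2) = 39.69 N·m.
α = τ/I = 39.69/6.095 = 6.511 rad/s².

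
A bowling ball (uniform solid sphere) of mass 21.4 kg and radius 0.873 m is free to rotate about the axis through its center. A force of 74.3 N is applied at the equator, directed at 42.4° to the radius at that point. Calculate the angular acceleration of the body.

α ≈ 6.70 rad/s²

I = (2/5)MR² = (2/5)(21.4)(0.873)² = 6.524 kg·m².
Only the tangential component produces torque: τ = F R sinθ = (74.3)(0.873) sin 42.4° = 43.74 N·m.
Newton's second law for rotation, τ = Iα, gives α = τ/I = 43.74/6.524 = 6.704 rad/s².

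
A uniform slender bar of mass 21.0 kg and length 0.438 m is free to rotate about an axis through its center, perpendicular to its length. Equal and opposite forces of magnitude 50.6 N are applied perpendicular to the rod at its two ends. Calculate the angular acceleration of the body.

I = (1/12)ML² = (1/12)(21.0)(0.438)² = 0.3357 kg·m².
The couple gives τ = F·(L/2) + F·(L/2) = F L = (50.6)(0.438) = 22.16 N·m.
Newton's second law for rotation, τ = Iα, gives α = τ/I = 22.16/0.3357 = 66.01 rad/s².

α ≈ 66.0 rad/s²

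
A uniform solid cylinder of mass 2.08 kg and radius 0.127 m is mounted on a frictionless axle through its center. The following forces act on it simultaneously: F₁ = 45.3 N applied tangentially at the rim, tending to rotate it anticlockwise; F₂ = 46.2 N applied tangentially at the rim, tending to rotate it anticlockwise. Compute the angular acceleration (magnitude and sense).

I = ½MR² = (1/2)(2.08)(0.127)² = 0.01677 kg·m².
Taking anticlockwise as positive: τ₁ = +(45.3)(0.127) = +5.753 N·m; τ₂ = +(46.2)(0.127) = +5.867 N·m.
Net torque τ = 11.62 N·m.
α = τ/I = 11.62/0.01677 = 692.8 rad/s².

α ≈ 693 rad/s², anticlockwise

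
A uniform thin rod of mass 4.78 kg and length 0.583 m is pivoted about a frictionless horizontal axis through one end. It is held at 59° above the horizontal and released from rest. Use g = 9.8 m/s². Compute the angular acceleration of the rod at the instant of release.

α ≈ 13.0 rad/s²

About the pivot, I = (1/3)ML² = (1/3)(4.78)(0.583)² = 0.5416 kg·m².
The weight acts at the center, a distance L/2 = 0.2915 m from the pivot; τ = Mg(L/2) cos 59° = 7.033 N·m.
α = τ/I = 7.033/0.5416 = 12.99 rad/s².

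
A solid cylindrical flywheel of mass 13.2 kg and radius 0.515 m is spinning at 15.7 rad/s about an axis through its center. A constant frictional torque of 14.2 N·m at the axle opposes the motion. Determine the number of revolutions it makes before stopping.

≈ 2.42 revolutions

I = ½MR² = (1/2)(13.2)(0.515)² = 1.750 kg·m².
The net torque has magnitude 14.2 N·m, opposing ω.
|α| = τ/I = 14.20/1.750 = 8.112 rad/s² (deceleration).
ω² = ω₀² − 2|α|θ with ω = 0 ⇒ θ = ω₀²/(2|α|) = 15.19 rad = 2.418 rev.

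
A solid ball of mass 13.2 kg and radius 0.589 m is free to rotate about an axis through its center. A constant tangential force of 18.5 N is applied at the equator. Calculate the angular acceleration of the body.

α ≈ 5.95 rad/s²

I = (2/5)MR² = (2/5)(13.2)(0.589)² = 1.832 kg·m².
τ = F R = (18.5)(0.589) = 10.90 N·m.
Newton's second law for rotation, τ = Iα, gives α = τ/I = 10.90/1.832 = 5.949 rad/s².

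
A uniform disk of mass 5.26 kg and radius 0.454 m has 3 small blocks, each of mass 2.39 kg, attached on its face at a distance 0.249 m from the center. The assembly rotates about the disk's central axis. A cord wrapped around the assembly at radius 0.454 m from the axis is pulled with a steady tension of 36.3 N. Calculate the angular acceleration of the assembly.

α ≈ 16.7 rad/s²

I_disk = ½MR² = ½(5.26)(0.454)² = 0.5421 kg·m².
I_blocks = 3·m·r² = 3(2.39)(0.249)² = 0.4445 kg·m².
Total I = 0.9866 kg·m².
τ = F r = (36.3)(0.454) = 16.48 N·m.
α = τ/I = 16.48/0.9866 = 16.70 rad/s².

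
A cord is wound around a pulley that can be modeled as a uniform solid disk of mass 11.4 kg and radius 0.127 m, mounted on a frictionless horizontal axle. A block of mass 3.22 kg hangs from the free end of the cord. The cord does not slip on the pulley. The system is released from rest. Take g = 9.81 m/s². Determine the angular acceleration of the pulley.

I = ½MR² = (1/2)(11.4)(0.127)² = 0.09194 kg·m².
Block: mg − T = ma. Pulley: TR = Iα. No-slip: a = αR, so T = (I/R²)a = 5.700·a.
Then mg = (m + 5.700)a, so a = (3.22)(9.81)/(3.22 + 5.700) = 3.541 m/s².
α = a/R = 3.541/0.127 = 27.88 rad/s².

α ≈ 27.9 rad/s²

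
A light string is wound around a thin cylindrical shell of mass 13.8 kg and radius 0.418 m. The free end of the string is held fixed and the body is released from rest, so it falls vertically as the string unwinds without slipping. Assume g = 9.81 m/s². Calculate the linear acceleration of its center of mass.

a ≈ 4.91 m/s²

Translation: Mg − T = Ma. Rotation about the center: TR = Iα with I = MR².
With a = αR: T = (I/R²)a = M a, so Mg = (1 + 1.000)Ma.
a = g/(1 + 1.000) = 9.81/2.000 = 4.905 m/s².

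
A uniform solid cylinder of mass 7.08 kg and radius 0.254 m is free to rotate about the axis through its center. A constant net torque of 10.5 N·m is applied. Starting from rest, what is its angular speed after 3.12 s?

ω ≈ 143 rad/s

I = ½MR² = (1/2)(7.08)(0.254)² = 0.2284 kg·m².
α = τ/I = 10.5/0.2284 = 45.97 rad/s².
ω = ω₀ + αt = 0 + (45.97)(3.12) = 143.4 rad/s.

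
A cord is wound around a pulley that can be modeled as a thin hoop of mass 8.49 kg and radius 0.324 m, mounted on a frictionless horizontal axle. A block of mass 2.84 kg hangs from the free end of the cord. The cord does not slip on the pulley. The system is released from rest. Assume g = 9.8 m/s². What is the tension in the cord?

I = MR² = (8.49)(0.324)² = 0.8912 kg·m².
Block: mg − T = ma. Pulley: TR = Iα. No-slip: a = αR, so T = (I/R²)a = 8.490·a.
Then mg = (m + 8.490)a, so a = (2.84)(9.8)/(2.84 + 8.490) = 2.456 m/s².
T = 8.490·a = 20.86 N.

T ≈ 20.9 N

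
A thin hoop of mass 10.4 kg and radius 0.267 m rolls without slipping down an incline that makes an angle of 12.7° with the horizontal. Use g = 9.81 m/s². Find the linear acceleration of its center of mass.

a ≈ 1.08 m/s²

Translation along the incline: Mg sinθ − f = Ma.
Rotation about the center: fR = Iα with I = MR². No-slip gives a = αR, so f = (I/R²)a = M a.
Substituting: Mg sinθ = (1 + 1.000)Ma, so a = g sinθ/(1 + 1.000) = (9.81) sin 12.7° / 2.000 = 1.078 m/s².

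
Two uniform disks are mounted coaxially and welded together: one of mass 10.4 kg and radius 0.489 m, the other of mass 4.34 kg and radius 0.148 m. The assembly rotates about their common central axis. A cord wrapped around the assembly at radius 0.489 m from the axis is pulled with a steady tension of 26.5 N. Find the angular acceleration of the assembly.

α ≈ 10.0 rad/s²

I = ½M₁R₁² + ½M₂R₂² = ½(10.4)(0.489)² + ½(4.34)(0.148)² = 1.291 kg·m².
τ = F r = (26.5)(0.489) = 12.96 N·m.
α = τ/I = 12.96/1.291 = 10.04 rad/s².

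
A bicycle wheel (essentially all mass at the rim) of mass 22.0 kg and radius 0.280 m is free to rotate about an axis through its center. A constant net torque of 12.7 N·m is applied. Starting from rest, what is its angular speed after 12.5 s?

ω ≈ 92.0 rad/s

I = MR² = (22.0)(0.280)² = 1.725 kg·m².
α = τ/I = 12.7/1.725 = 7.363 rad/s².
ω = ω₀ + αt = 0 + (7.363)(12.5) = 92.04 rad/s.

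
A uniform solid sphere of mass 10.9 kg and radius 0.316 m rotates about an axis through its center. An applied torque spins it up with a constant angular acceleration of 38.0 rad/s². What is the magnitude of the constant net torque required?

τ ≈ 16.5 N·m

I = (2/5)MR² = (2/5)(10.9)(0.316)² = 0.4354 kg·m².
τ = Iα = (0.4354)(38.00) = 16.54 N·m.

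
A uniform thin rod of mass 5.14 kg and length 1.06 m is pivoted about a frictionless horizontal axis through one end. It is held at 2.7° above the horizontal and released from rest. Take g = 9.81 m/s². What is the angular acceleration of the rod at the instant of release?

α ≈ 13.9 rad/s²

About the pivot, I = (1/3)ML² = (1/3)(5.14)(1.06)² = 1.925 kg·m².
The weight acts at the center, a distance L/2 = 0.5300 m from the pivot; τ = Mg(L/2) cos 2.7° = 26.69 N·m.
α = τ/I = 26.69/1.925 = 13.87 rad/s².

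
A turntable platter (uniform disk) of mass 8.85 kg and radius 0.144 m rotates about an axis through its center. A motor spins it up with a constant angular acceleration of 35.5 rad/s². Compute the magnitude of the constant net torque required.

τ ≈ 3.26 N·m

I = ½MR² = (1/2)(8.85)(0.144)² = 0.09176 kg·m².
τ = Iα = (0.09176)(35.50) = 3.257 N·m.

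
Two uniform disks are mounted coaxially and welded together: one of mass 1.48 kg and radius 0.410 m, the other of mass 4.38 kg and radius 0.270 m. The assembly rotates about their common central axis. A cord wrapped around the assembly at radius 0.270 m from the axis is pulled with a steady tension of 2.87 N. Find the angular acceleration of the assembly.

α ≈ 2.73 rad/s²

I = ½M₁R₁² + ½M₂R₂² = ½(1.48)(0.410)² + ½(4.38)(0.270)² = 0.2840 kg·m².
τ = F r = (2.87)(0.270) = 0.7749 N·m.
α = τ/I = 0.7749/0.2840 = 2.728 rad/s².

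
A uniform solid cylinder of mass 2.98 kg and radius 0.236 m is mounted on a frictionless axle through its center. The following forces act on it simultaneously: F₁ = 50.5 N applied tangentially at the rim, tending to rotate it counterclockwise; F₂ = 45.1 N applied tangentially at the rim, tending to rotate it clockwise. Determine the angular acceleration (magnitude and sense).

α ≈ 15.4 rad/s², counterclockwise

I = ½MR² = (1/2)(2.98)(0.236)² = 0.08299 kg·m².
Taking counterclockwise as positive: τ₁ = +(50.5)(0.236) = +11.92 N·m; τ₂ = −(45.1)(0.236) = −10.64 N·m.
Net torque τ = 1.274 N·m.
α = τ/I = 1.274/0.08299 = 15.36 rad/s².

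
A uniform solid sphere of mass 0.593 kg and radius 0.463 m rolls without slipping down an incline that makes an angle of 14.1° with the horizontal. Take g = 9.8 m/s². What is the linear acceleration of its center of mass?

a ≈ 1.71 m/s²

Translation along the incline: Mg sinθ − f = Ma.
Rotation about the center: fR = Iα with I = (2/5)MR². No-slip gives a = αR, so f = (I/R²)a = (2/5)M a.
Substituting: Mg sinθ = (1 + 0.4000)Ma, so a = g sinθ/(1 + 0.4000) = (9.8) sin 14.1° / 1.400 = 1.705 m/s².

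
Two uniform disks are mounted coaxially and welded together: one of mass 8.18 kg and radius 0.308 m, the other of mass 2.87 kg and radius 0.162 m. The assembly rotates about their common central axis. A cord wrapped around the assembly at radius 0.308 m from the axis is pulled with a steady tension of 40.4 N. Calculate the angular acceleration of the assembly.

α ≈ 29.2 rad/s²

I = ½M₁R₁² + ½M₂R₂² = ½(8.18)(0.308)² + ½(2.87)(0.162)² = 0.4257 kg·m².
τ = F r = (40.4)(0.308) = 12.44 N·m.
α = τ/I = 12.44/0.4257 = 29.23 rad/s².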